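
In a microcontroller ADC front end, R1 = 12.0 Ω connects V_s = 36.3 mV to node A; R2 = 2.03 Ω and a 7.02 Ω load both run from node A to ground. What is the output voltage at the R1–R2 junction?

First combine the lower leg with the load: R2 ‖ R_L = 1.575 Ω.
Now apply the divider: V_out = 36.3 × 0.1160 = 4.211 mV.

V_out ≈ 4.21 mV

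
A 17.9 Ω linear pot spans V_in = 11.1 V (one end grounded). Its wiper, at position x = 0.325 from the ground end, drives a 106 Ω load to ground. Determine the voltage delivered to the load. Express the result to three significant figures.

V_out ≈ 3.48 V

The pot divides into 12.08 Ω above the wiper and 5.817 Ω below.
Lower segment in parallel with the load: 5.817 ‖ 106 = 5.515 Ω.
Loaded-divider output: V_out = 11.1 × 0.3134 = 3.479 V.
(Unloaded: V_out = x·V_in = 3.61 V.)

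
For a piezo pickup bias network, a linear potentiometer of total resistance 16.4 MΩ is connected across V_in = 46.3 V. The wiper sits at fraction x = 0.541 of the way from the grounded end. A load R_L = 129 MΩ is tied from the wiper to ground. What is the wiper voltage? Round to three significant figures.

V_out ≈ 24.3 V

Split the track: R_lower = x·R_p = 8.872 MΩ, R_upper = (1−x)·R_p = 7.528 MΩ.
(x·R_p) ‖ R_L = 8.301 MΩ.
Then V_out = V_in · 8.301/(7.528 + 8.301) = 24.28 V.
(Unloaded: V_out = x·V_in = 25.0 V.)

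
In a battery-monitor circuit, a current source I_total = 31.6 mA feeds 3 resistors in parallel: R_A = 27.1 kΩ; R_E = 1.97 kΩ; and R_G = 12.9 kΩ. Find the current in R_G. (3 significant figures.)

ΣG = 1/27.1 + 1/1.97 + 1/12.9 = 0.6220.
R_G takes the fraction G_k/ΣG = 0.07752/0.6220 = 0.1246, so I = 31.6 × 0.1246 = 3.938 mA.

I ≈ 3.94 mA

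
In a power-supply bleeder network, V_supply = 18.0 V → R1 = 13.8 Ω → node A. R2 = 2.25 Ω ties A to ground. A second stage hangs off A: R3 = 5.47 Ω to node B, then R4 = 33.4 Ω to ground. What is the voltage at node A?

V_A ≈ 2.40 V

Looking into the second stage from A: R3 + R4 = 38.87 Ω appears in parallel with R2.
R2 ‖ (R3+R4) = 2.127 Ω.
First divider: V_A = V_supply · 2.127/(13.8 + 2.127) = 2.404 V.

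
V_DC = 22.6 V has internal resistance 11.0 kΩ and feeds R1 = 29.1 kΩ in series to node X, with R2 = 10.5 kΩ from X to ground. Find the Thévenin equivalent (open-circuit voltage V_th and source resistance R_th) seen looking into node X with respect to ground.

R1' = 11.0 + 29.1 = 40.10 kΩ (source resistance + R1).
Open-circuit (no load on X): V_th = V_DC · R2/(R1' + R2) = 22.6 × 10.5/(40.10 + 10.5) = 4.690 V.
Looking into X with the source shorted: R_th = R1'·R2/(R1'+R2) = 40.10 × 10.5/50.60 = 8.321 kΩ.

V_th ≈ 4.69 V, R_th ≈ 8.32 kΩ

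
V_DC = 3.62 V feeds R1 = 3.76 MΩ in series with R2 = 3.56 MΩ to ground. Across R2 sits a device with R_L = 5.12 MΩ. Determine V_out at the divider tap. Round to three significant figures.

V_out ≈ 1.30 V

First combine the lower leg with the load: R2 ‖ R_L = 2.100 MΩ.
Now apply the divider: V_out = 3.62 × 0.3584 = 1.297 V.
(Unloaded it would be 1.76 V; the load pulls it down.)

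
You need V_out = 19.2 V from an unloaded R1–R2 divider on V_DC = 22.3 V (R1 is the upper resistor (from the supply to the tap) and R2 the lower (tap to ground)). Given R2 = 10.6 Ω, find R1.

R1 ≈ 1.71 Ω

Required fraction k = V_out/V_DC = 0.8610.
Rearranging, R1 = R2·(1−k)/k = 10.6 × 0.1615 = 1.711 Ω.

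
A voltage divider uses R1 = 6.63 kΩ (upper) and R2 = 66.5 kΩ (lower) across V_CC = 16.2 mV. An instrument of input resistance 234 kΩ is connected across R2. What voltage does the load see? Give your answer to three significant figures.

The load sits in parallel with R2, giving an effective lower resistance R2' = R2·R_L/(R2+R_L) = 51.78 kΩ.
Then V_out = V_CC · R2'/(R1 + R2') = 16.2 × 51.78/58.41 = 14.36 mV.
(Unloaded it would be 14.7 mV; the load pulls it down.)

V_out ≈ 14.4 mV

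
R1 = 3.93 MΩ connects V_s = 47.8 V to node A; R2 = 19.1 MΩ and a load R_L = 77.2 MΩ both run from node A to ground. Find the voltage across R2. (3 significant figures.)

V_out ≈ 38.0 V

First combine the lower leg with the load: R2 ‖ R_L = 15.31 MΩ.
Voltage divider with the loaded lower leg: V_out = 47.8 × 15.31/(3.93 + 15.31) = 47.8 × 0.7958 = 38.04 V.
(Unloaded it would be 39.6 V; the load pulls it down.)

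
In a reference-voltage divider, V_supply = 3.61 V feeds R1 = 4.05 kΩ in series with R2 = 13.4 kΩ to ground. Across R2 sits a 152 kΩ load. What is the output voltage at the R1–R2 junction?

V_out ≈ 2.72 V

First combine the lower leg with the load: R2 ‖ R_L = 12.31 kΩ.
Then V_out = V_supply · R2'/(R1 + R2') = 3.61 × 12.31/16.36 = 2.717 V.
(Unloaded it would be 2.77 V; the load pulls it down.)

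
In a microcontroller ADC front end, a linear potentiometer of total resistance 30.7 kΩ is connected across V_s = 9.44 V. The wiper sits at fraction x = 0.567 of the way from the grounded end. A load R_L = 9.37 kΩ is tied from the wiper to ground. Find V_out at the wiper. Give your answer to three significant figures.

V_out ≈ 2.97 V

The pot divides into 13.29 kΩ above the wiper and 17.41 kΩ below.
Lower segment in parallel with the load: 17.41 ‖ 9.37 = 6.091 kΩ.
V_out = 9.44 × 6.091/(13.29 + 6.091) = 2.966 V.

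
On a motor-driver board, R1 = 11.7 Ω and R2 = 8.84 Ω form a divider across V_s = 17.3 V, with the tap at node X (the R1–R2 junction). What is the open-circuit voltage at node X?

V_th is the unloaded tap voltage: V_s · R2/(R1+R2) = 17.3 × 0.4304 = 7.446 V.

V_th ≈ 7.45 V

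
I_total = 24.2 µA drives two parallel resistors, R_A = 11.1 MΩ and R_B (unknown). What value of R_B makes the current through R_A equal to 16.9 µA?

The fraction through R_A equals R_B/(R_A+R_B).
16.9/24.2 = R_B/(R_A + R_B) → R_B = R_A · (0.6983)/(1 − 0.6983) = 11.1 × 2.315 = 25.70 MΩ.

R_B ≈ 25.7 MΩ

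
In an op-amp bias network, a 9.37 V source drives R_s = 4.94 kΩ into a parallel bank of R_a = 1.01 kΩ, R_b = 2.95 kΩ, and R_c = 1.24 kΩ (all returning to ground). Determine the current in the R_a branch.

I ≈ 0.803 mA

Equivalent of the parallel group: R_p = 0.4683 kΩ.
V_A by voltage divider: V_A = 9.37 × 0.4683/(4.94 + 0.4683) = 0.8113 V.
I(R_a) = V_A / R_a = 0.8113/1.01 = 0.8033 mA.
(Equivalently: I_total = 1.733 mA, then current-divider fraction G_k/ΣG = 0.4636.)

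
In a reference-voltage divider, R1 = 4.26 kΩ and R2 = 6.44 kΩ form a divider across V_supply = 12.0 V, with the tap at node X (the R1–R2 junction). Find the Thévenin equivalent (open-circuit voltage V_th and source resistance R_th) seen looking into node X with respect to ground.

Open-circuit (no load on X): V_th = V_supply · R2/(R1 + R2) = 12.0 × 6.44/(4.260 + 6.44) = 7.222 V.
With V_supply suppressed (replaced by a short), R_th = R1 ‖ R2 = (4.260 × 6.44)/(4.260 + 6.44) = 2.564 kΩ.

V_th ≈ 7.22 V, R_th ≈ 2.56 kΩ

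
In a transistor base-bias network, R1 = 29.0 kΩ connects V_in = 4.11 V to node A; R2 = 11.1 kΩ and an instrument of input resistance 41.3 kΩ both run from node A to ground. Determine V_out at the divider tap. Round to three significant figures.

V_out ≈ 0.953 V

First combine the lower leg with the load: R2 ‖ R_L = 8.749 kΩ.
Then V_out = V_in · R2'/(R1 + R2') = 4.11 × 8.749/37.75 = 0.9525 V.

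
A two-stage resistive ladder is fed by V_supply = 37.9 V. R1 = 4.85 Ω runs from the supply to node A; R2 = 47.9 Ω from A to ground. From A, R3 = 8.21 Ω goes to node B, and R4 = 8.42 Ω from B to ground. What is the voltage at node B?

The second stage (R3 + R4 = 16.63 Ω) loads node A in parallel with R2.
R2 ‖ (R3+R4) = 12.34 Ω.
So V_A = 37.9 × 0.7179 = 27.21 V.
V_B = V_A × 0.5063 = 13.78 V.

V_B ≈ 13.8 V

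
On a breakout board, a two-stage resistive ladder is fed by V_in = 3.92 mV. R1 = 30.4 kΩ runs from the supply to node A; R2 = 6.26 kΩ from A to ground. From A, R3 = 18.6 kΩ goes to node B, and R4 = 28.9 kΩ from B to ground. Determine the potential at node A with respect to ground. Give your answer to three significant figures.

Node A sees R2 in parallel with the series input of stage 2, R3 + R4 = 47.50 kΩ.
R2 ‖ (R3+R4) = 5.531 kΩ.
So V_A = 3.92 × 0.1539 = 0.6034 mV.

V_A ≈ 0.603 mV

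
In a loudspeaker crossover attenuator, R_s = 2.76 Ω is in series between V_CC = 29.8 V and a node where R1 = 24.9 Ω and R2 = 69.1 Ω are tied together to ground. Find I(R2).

Parallel bank: R_p = 1/(1/24.9 + 1/69.1) = 18.30 Ω.
V_A = 29.8 × 18.30/21.06 = 25.90 V.
I(R2) = V_A / R2 = 25.90/69.1 = 0.3748 A.

I ≈ 0.375 A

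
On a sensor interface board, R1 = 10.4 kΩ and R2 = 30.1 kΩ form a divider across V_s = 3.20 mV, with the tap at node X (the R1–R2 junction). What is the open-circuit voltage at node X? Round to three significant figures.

V_th ≈ 2.38 mV

Open-circuit (no load on X): V_th = V_s · R2/(R1 + R2) = 3.20 × 30.1/(10.40 + 30.1) = 2.378 mV.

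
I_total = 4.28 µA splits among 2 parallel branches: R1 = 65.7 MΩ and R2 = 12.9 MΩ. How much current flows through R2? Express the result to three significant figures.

Two-branch current divider: I_k = I_total · R_other/(R_1 + R_2).
I(R2) = 4.28 × 65.7/(65.7 + 12.9) = 4.28 × 0.8359 = 3.578 µA.

I ≈ 3.58 µA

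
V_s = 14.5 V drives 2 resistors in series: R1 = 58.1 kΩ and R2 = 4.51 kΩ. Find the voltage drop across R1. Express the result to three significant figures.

V ≈ 13.5 V

ΣR = 58.1 + 4.51 = 62.61 kΩ.
V = V_s · R/ΣR = 14.5 × 0.9280 = 13.46 V.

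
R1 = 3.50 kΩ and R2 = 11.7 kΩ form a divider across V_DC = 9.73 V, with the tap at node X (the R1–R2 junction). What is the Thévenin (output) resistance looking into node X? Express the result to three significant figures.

R_th ≈ 2.69 kΩ

Looking into X with the source shorted: R_th = R1·R2/(R1+R2) = 3.500 × 11.7/15.20 = 2.694 kΩ.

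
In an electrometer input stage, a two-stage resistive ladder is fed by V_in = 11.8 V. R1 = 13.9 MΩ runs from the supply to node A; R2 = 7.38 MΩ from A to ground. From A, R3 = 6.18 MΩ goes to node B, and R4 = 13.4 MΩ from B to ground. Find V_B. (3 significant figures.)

V_B ≈ 2.25 V

Looking into the second stage from A: R3 + R4 = 19.58 MΩ appears in parallel with R2.
Effective lower resistance at A: R2 ‖ 19.58 = 5.360 MΩ.
V_A = 11.8 × 5.360/(13.9 + 5.360) = 3.284 V.
Then the unloaded second divider: V_B = V_A × R4/(R3+R4) = 3.284 × 0.6844 = 2.247 V.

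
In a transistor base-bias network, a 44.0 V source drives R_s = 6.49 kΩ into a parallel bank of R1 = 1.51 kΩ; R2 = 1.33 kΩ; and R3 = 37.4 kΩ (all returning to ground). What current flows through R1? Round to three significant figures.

Parallel bank: R_p = 1/(1/1.51 + 1/1.33 + 1/37.4) = 0.6940 kΩ.
V_A by voltage divider: V_A = 44.0 × 0.6940/(6.49 + 0.6940) = 4.251 V.
I(R1) = V_A / R1 = 4.251/1.51 = 2.815 mA.

I ≈ 2.82 mA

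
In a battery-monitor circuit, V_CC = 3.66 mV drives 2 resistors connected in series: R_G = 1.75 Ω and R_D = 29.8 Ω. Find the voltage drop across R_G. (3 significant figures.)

Total series resistance ΣR = 1.75 + 29.8 = 31.55 Ω.
By the voltage-divider rule, V = 3.66 × 1.750/31.55 = 0.2030 mV.

V ≈ 0.203 mV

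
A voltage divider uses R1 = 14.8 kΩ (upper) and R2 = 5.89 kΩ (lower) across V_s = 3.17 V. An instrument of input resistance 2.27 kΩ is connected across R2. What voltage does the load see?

R2 ‖ R_L = (5.89 × 2.27)/(5.89 + 2.27) = 1.639 kΩ.
Now apply the divider: V_out = 3.17 × 0.09968 = 0.3160 V.

V_out ≈ 0.316 V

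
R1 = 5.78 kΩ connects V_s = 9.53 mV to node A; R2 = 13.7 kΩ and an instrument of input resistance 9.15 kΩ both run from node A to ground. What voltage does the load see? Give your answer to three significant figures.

V_out ≈ 4.64 mV

First combine the lower leg with the load: R2 ‖ R_L = 5.486 kΩ.
Then V_out = V_s · R2'/(R1 + R2') = 9.53 × 5.486/11.27 = 4.641 mV.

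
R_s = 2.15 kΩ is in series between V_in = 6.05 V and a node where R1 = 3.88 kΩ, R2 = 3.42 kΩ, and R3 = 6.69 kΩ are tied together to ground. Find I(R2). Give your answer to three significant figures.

Equivalent of the parallel group: R_p = 1.429 kΩ.
V_A = 6.05 × 1.429/3.579 = 2.416 V.
I(R2) = V_A / R2 = 2.416/3.42 = 0.7064 mA.

I ≈ 0.706 mA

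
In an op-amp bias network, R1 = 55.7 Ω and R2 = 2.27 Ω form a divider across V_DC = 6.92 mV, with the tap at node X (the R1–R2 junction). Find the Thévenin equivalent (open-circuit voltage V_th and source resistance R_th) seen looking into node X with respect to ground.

V_th ≈ 0.271 mV, R_th ≈ 2.18 Ω

Open-circuit (no load on X): V_th = V_DC · R2/(R1 + R2) = 6.92 × 2.27/(55.70 + 2.27) = 0.2710 mV.
Looking into X with the source shorted: R_th = R1·R2/(R1+R2) = 55.70 × 2.27/57.97 = 2.181 Ω.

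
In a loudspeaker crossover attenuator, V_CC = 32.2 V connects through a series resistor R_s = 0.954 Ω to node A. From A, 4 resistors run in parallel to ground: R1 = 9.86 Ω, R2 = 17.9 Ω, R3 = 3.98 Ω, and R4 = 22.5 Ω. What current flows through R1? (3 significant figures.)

Parallel bank: R_p = 1/(1/9.86 + 1/17.9 + 1/3.98 + 1/22.5) = 2.208 Ω.
V_A by voltage divider: V_A = 32.2 × 2.208/(0.954 + 2.208) = 22.48 V.
Branch current I = V_A/R1 = 22.48/9.86 = 2.280 A.

I ≈ 2.28 A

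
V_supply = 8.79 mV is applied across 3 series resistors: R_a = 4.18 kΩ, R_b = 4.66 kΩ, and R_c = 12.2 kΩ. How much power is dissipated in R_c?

Series current I = V_supply/ΣR = 8.79/21.04 = 0.4178 µA.
V(R_c) = I·R = 5.097 mV; P = V·I = 5.097 × 0.4178 = 2.129 nW.

P ≈ 2.13 nW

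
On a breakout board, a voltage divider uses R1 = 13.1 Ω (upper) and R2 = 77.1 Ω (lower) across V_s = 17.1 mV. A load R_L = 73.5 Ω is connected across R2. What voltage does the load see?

R2 ‖ R_L = (77.1 × 73.5)/(77.1 + 73.5) = 37.63 Ω.
Now apply the divider: V_out = 17.1 × 0.7418 = 12.68 mV.
(Unloaded it would be 14.6 mV; the load pulls it down.)

V_out ≈ 12.7 mV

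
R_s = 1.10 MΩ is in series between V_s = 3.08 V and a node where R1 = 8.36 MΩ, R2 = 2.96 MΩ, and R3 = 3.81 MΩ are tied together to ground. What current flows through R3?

I ≈ 0.451 µA

Parallel bank: R_p = 1/(1/8.36 + 1/2.96 + 1/3.81) = 1.389 MΩ.
Node voltage V_A = V_s · R_p/(R_s + R_p) = 3.08 × 0.5581 = 1.719 V.
I(R3) = V_A / R3 = 1.719/3.81 = 0.4511 µA.
(Check via current divider: I_total = 1.237 µA; share G_k/ΣG = 0.3646 → same result.)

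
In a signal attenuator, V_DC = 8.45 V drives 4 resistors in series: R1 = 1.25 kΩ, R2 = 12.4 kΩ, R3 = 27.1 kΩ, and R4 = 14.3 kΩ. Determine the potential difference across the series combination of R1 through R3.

Total series resistance ΣR = 1.25 + 12.4 + 27.1 + 14.3 = 55.05 kΩ.
R_{R1..R3} = 1.25 + 12.4 + 27.1 = 40.75 kΩ.
By the voltage-divider rule, V = 8.45 × 40.75/55.05 = 6.255 V.

V ≈ 6.25 V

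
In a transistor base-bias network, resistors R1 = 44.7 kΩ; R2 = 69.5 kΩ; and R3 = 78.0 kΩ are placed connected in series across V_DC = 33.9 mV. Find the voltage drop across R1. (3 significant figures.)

Series total: ΣR = 44.7 + 69.5 + 78.0 = 192.2 kΩ.
Voltage divider: V = V_DC · (44.70 / 192.2) = 33.9 × 0.2326 = 7.884 mV.

V ≈ 7.88 mV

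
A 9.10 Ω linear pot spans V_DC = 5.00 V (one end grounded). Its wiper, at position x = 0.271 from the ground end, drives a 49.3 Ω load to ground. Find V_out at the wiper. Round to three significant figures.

V_out ≈ 1.31 V

Lower segment x·R_p = 2.466 Ω; upper segment (1−x)·R_p = 6.634 Ω.
(x·R_p) ‖ R_L = 2.349 Ω.
V_out = 5.00 × 2.349/(6.634 + 2.349) = 1.307 V.
(Unloaded: V_out = x·V_DC = 1.35 V.)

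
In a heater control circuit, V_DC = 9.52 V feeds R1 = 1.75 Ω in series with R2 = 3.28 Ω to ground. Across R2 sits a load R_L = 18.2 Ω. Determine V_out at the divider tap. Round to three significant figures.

V_out ≈ 5.84 V

The load sits in parallel with R2, giving an effective lower resistance R2' = R2·R_L/(R2+R_L) = 2.779 Ω.
Then V_out = V_DC · R2'/(R1 + R2') = 9.52 × 2.779/4.529 = 5.842 V.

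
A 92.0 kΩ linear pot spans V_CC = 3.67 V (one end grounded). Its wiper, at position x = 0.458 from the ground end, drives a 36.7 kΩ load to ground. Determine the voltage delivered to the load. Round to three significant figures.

Lower segment x·R_p = 42.14 kΩ; upper segment (1−x)·R_p = 49.86 kΩ.
(x·R_p) ‖ R_L = 19.62 kΩ.
Then V_out = V_CC · 19.62/(49.86 + 19.62) = 1.036 V.

V_out ≈ 1.04 V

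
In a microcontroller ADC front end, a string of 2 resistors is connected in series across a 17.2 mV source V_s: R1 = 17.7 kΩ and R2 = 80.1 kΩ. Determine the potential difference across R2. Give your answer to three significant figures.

V ≈ 14.1 mV

Series total: ΣR = 17.7 + 80.1 = 97.80 kΩ.
By the voltage-divider rule, V = 17.2 × 80.10/97.80 = 14.09 mV.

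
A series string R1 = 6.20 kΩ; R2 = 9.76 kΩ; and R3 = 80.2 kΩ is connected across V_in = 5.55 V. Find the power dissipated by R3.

The common current is I = 5.55/96.16 = 0.05772 mA.
V(R3) = I·R = 4.629 V; P = V·I = 4.629 × 0.05772 = 0.2672 mW.

P ≈ 0.267 mW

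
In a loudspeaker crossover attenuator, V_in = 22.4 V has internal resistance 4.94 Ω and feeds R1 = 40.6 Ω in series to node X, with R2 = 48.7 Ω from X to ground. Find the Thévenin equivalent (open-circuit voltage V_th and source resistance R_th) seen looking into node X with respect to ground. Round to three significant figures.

V_th ≈ 11.6 V, R_th ≈ 23.5 Ω

R1' = 4.94 + 40.6 = 45.54 Ω (source resistance + R1).
With X open, the divider is unloaded: V_th = 22.4 × 48.7/94.24 = 11.58 V.
With V_in suppressed (replaced by a short), R_th = R1' ‖ R2 = (45.54 × 48.7)/(45.54 + 48.7) = 23.53 Ω.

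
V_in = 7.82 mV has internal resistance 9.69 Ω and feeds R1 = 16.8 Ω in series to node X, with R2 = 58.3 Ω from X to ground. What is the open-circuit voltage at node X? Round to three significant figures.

R1' = 9.69 + 16.8 = 26.49 Ω (source resistance + R1).
V_th is the unloaded tap voltage: V_in · R2/(R1'+R2) = 7.82 × 0.6876 = 5.377 mV.

V_th ≈ 5.38 mV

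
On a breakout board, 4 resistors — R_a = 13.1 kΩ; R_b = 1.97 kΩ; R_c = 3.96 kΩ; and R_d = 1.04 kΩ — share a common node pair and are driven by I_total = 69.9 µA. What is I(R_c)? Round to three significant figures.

Conductances: ΣG = 1/13.1 + 1/1.97 + 1/3.96 + 1/1.04 = 1.798 (1/kΩ).
R_c takes the fraction G_k/ΣG = 0.2525/1.798 = 0.1404, so I = 69.9 × 0.1404 = 9.817 µA.

I ≈ 9.82 µA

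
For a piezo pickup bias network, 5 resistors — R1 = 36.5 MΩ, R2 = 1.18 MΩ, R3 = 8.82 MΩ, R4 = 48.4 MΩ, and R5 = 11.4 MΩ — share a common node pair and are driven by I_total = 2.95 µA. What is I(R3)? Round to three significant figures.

I ≈ 0.305 µA

Total conductance ΣG = 1/36.5 + 1/1.18 + 1/8.82 + 1/48.4 + 1/11.4 = 1.097 (units of 1/MΩ).
R3 takes the fraction G_k/ΣG = 0.1134/1.097 = 0.1034, so I = 2.95 × 0.1034 = 0.3050 µA.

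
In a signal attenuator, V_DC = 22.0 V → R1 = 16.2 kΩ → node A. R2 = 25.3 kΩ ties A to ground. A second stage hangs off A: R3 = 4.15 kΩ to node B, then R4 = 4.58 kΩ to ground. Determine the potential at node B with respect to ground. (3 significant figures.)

The second stage (R3 + R4 = 8.730 kΩ) loads node A in parallel with R2.
Effective lower resistance at A: R2 ‖ 8.730 = 6.490 kΩ.
So V_A = 22.0 × 0.2860 = 6.293 V.
Then the unloaded second divider: V_B = V_A × R4/(R3+R4) = 6.293 × 0.5246 = 3.301 V.

V_B ≈ 3.30 V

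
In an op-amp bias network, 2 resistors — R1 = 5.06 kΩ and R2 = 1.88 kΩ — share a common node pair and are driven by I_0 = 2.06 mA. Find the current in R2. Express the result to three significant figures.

Two-branch current divider: I_k = I_0 · R_other/(R_1 + R_2).
I(R2) = 2.06 × 5.06/(5.06 + 1.88) = 2.06 × 0.7291 = 1.502 mA.

I ≈ 1.50 mA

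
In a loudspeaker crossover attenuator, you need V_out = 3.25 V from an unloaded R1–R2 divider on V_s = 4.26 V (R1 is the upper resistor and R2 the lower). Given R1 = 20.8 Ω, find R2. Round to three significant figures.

The divider ratio is R2/(R1+R2) = 3.25/4.26 = 0.7629.
So R2 = R1 · V_out/(V_s − V_out) = 20.8 × 3.25/(4.26 − 3.25) = 20.8 × 3.218 = 66.93 Ω.

R2 ≈ 66.9 Ω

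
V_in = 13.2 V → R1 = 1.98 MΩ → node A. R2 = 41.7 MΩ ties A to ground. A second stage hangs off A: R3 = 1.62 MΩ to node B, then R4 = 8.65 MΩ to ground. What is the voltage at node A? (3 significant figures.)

V_A ≈ 10.6 V

Node A sees R2 in parallel with the series input of stage 2, R3 + R4 = 10.27 MΩ.
Effective lower resistance at A: R2 ‖ 10.27 = 8.241 MΩ.
First divider: V_A = V_in · 8.241/(1.98 + 8.241) = 10.64 V.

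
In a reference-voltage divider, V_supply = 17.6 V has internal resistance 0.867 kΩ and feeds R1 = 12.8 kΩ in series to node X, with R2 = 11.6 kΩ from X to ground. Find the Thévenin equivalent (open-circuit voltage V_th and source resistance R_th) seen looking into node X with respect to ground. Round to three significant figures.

V_th ≈ 8.08 V, R_th ≈ 6.27 kΩ

R1' = 0.867 + 12.8 = 13.67 kΩ (source resistance + R1).
Open-circuit (no load on X): V_th = V_supply · R2/(R1' + R2) = 17.6 × 11.6/(13.67 + 11.6) = 8.080 V.
With V_supply suppressed (replaced by a short), R_th = R1' ‖ R2 = (13.67 × 11.6)/(13.67 + 11.6) = 6.274 kΩ.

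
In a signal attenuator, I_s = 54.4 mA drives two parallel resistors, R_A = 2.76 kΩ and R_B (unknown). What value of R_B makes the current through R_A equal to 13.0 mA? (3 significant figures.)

R_B ≈ 0.867 kΩ

Two-branch current divider: I_A = I_s · R_B/(R_A + R_B).
13.0/54.4 = R_B/(R_A + R_B) → R_B = R_A · (0.2390)/(1 − 0.2390) = 2.76 × 0.3140 = 0.8667 kΩ.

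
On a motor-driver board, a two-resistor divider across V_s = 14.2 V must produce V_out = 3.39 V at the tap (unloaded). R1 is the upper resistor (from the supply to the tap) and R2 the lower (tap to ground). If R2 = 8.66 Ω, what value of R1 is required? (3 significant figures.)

Required fraction k = V_out/V_s = 0.2387.
Rearranging, R1 = R2·(1−k)/k = 8.66 × 3.189 = 27.61 Ω.

R1 ≈ 27.6 Ω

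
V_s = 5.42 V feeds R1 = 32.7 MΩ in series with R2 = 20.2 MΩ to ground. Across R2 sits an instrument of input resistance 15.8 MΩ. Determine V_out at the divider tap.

V_out ≈ 1.16 V

First combine the lower leg with the load: R2 ‖ R_L = 8.866 MΩ.
Then V_out = V_s · R2'/(R1 + R2') = 5.42 × 8.866/41.57 = 1.156 V.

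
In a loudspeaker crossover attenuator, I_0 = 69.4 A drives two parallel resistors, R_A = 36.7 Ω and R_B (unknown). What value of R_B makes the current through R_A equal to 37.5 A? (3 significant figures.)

The fraction through R_A equals R_B/(R_A+R_B).
37.5/69.4 = R_B/(R_A + R_B) → R_B = R_A · (0.5403)/(1 − 0.5403) = 36.7 × 1.176 = 43.14 Ω.

R_B ≈ 43.1 Ω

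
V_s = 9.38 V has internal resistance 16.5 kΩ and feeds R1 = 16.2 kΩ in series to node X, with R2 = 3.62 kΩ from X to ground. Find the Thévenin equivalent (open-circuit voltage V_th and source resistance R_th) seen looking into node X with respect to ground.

V_th ≈ 0.935 V, R_th ≈ 3.26 kΩ

R1' = 16.5 + 16.2 = 32.70 kΩ (source resistance + R1).
V_th is the unloaded tap voltage: V_s · R2/(R1'+R2) = 9.38 × 0.09967 = 0.9349 V.
Zeroing V_s shorts the top of R1' to ground, so R_th = R1' ‖ R2 = 3.259 kΩ.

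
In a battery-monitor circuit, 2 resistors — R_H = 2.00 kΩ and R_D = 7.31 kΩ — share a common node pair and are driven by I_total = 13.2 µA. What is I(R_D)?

I ≈ 2.84 µA

Two-branch current divider: I_k = I_total · R_other/(R_1 + R_2).
I(R_D) = 13.2 × 2.00/(2.00 + 7.31) = 13.2 × 0.2148 = 2.836 µA.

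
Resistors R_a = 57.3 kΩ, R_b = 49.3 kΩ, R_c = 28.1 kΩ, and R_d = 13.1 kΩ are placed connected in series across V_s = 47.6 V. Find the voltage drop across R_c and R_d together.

ΣR = 57.3 + 49.3 + 28.1 + 13.1 = 147.8 kΩ.
R_{R_c..R_d} = 28.1 + 13.1 = 41.20 kΩ.
Voltage divider: V = V_s · (41.20 / 147.8) = 47.6 × 0.2788 = 13.27 V.

V ≈ 13.3 V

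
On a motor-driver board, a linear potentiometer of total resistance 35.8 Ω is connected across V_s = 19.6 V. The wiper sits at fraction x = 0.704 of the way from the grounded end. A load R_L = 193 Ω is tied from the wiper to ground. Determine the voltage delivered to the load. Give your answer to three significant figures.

V_out ≈ 13.3 V

The pot divides into 10.60 Ω above the wiper and 25.20 Ω below.
Lower segment in parallel with the load: 25.20 ‖ 193 = 22.29 Ω.
V_out = 19.6 × 22.29/(10.60 + 22.29) = 13.28 V.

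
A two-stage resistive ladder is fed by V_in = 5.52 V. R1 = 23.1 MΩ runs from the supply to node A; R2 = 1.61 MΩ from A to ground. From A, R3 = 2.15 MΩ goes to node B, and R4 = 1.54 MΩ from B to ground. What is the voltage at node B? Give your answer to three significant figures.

The second stage (R3 + R4 = 3.690 MΩ) loads node A in parallel with R2.
R2 ‖ (R3+R4) = 1.121 MΩ.
So V_A = 5.52 × 0.04628 = 0.2555 V.
Then the unloaded second divider: V_B = V_A × R4/(R3+R4) = 0.2555 × 0.4173 = 0.1066 V.

V_B ≈ 0.107 V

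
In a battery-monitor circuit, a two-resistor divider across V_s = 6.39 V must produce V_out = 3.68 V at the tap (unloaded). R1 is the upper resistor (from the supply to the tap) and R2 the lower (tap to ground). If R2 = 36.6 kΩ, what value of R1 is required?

R1 ≈ 27.0 kΩ

Required fraction k = V_out/V_s = 0.5759.
So R1 = R2 · (V_s/V_out − 1) = 36.6 × (6.39/3.68 − 1) = 36.6 × 0.7364 = 26.95 kΩ.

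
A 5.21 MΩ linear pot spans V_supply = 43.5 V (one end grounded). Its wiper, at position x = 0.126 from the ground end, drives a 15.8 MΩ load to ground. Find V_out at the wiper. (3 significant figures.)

V_out ≈ 5.29 V

Split the track: R_lower = x·R_p = 0.6565 MΩ, R_upper = (1−x)·R_p = 4.554 MΩ.
R_L loads the lower segment: effective lower R = 0.6303 MΩ.
V_out = 43.5 × 0.6303/(4.554 + 0.6303) = 5.289 V.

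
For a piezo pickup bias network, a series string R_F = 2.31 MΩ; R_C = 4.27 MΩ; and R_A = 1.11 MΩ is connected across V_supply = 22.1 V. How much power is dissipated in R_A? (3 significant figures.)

The common current is I = 22.1/7.690 = 2.874 µA.
P(R_A) = I²·R_A = (2.874)² × 1.11 = 9.168 µW.

P ≈ 9.17 µW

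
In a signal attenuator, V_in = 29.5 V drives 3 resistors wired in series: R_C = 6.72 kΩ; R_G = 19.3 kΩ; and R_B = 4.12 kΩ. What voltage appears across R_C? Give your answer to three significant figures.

ΣR = 6.72 + 19.3 + 4.12 = 30.14 kΩ.
Voltage divider: V = V_in · (6.720 / 30.14) = 29.5 × 0.2230 = 6.577 V.

V ≈ 6.58 V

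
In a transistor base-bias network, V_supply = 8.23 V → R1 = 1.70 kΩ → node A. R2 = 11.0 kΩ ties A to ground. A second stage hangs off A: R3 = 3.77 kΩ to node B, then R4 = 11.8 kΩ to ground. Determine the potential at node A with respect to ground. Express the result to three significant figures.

V_A ≈ 6.51 V

Node A sees R2 in parallel with the series input of stage 2, R3 + R4 = 15.57 kΩ.
R2 ‖ (R3+R4) = 6.446 kΩ.
So V_A = 8.23 × 0.7913 = 6.512 V.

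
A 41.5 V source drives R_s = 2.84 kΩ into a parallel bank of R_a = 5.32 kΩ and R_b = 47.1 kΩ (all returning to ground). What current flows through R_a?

Parallel bank: R_p = 1/(1/5.32 + 1/47.1) = 4.780 kΩ.
V_A = 41.5 × 4.780/7.620 = 26.03 V.
I(R_a) = V_A / R_a = 26.03/5.32 = 4.893 mA.

I ≈ 4.89 mA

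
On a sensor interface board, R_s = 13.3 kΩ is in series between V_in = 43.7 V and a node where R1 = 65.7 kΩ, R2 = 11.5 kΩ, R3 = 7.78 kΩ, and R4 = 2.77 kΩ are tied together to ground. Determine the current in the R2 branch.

Combine the parallel branches: R_p = (1/65.7 + 1/11.5 + 1/7.78 + 1/2.77)⁻¹ = 1.690 kΩ.
V_A = 43.7 × 1.690/14.99 = 4.927 V.
I(R2) = V_A / R2 = 4.927/11.5 = 0.4284 mA.
(Equivalently: I_total = 2.915 mA, then current-divider fraction G_k/ΣG = 0.1470.)

I ≈ 0.428 mA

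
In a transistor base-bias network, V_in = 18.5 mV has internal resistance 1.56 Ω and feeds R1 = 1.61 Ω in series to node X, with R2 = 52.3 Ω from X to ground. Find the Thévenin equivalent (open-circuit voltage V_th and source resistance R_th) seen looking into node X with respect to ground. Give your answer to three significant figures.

V_th ≈ 17.4 mV, R_th ≈ 2.99 Ω

R1' = 1.56 + 1.61 = 3.170 Ω (source resistance + R1).
With X open, the divider is unloaded: V_th = 18.5 × 52.3/55.47 = 17.44 mV.
Looking into X with the source shorted: R_th = R1'·R2/(R1'+R2) = 3.170 × 52.3/55.47 = 2.989 Ω.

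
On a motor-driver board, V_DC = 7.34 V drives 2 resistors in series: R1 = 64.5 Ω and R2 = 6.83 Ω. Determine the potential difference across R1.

V ≈ 6.64 V

Total series resistance ΣR = 64.5 + 6.83 = 71.33 Ω.
By the voltage-divider rule, V = 7.34 × 64.50/71.33 = 6.637 V.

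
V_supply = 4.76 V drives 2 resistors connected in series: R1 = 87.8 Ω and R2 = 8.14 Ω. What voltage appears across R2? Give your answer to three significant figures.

V ≈ 0.404 V

Total series resistance ΣR = 87.8 + 8.14 = 95.94 Ω.
V = V_supply · R/ΣR = 4.76 × 0.08484 = 0.4039 V.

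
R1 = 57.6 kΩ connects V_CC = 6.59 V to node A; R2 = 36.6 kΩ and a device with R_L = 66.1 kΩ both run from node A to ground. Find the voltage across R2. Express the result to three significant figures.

First combine the lower leg with the load: R2 ‖ R_L = 23.56 kΩ.
Then V_out = V_CC · R2'/(R1 + R2') = 6.59 × 23.56/81.16 = 1.913 V.
(Unloaded it would be 2.56 V; the load pulls it down.)

V_out ≈ 1.91 V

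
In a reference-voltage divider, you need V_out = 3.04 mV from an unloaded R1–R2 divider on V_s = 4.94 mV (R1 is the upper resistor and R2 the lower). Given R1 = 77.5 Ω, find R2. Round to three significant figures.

R2 ≈ 124 Ω

V_out/V_s = R2/(R1+R2) = 0.6154.
Rearranging, R2 = R1·k/(1−k) = 77.5 × 1.600 = 124.0 Ω.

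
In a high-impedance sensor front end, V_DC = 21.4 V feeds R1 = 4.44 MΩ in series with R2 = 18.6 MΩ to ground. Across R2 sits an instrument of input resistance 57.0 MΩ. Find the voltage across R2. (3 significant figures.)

V_out ≈ 16.3 V

First combine the lower leg with the load: R2 ‖ R_L = 14.02 MΩ.
Now apply the divider: V_out = 21.4 × 0.7595 = 16.25 V.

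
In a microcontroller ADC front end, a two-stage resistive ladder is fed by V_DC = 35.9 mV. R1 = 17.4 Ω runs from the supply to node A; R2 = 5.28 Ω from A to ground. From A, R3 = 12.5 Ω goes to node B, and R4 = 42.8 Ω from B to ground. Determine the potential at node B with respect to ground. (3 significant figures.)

Looking into the second stage from A: R3 + R4 = 55.30 Ω appears in parallel with R2.
Effective lower resistance at A: R2 ‖ 55.30 = 4.820 Ω.
So V_A = 35.9 × 0.2169 = 7.787 mV.
Stage 2 is unloaded, so V_B = V_A · R4/(R3+R4) = 7.787 × 42.8/55.30 = 6.027 mV.

V_B ≈ 6.03 mV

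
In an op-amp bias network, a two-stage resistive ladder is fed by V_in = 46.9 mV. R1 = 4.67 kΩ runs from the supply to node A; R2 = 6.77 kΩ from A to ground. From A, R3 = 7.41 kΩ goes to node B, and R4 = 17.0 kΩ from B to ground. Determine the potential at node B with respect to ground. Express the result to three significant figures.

Looking into the second stage from A: R3 + R4 = 24.41 kΩ appears in parallel with R2.
Effective lower resistance at A: R2 ‖ 24.41 = 5.300 kΩ.
So V_A = 46.9 × 0.5316 = 24.93 mV.
Stage 2 is unloaded, so V_B = V_A · R4/(R3+R4) = 24.93 × 17.0/24.41 = 17.36 mV.

V_B ≈ 17.4 mV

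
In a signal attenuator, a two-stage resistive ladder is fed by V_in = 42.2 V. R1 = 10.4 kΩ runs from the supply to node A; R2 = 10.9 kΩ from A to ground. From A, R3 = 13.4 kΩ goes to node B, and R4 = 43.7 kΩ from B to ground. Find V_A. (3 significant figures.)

V_A ≈ 19.8 V

The second stage (R3 + R4 = 57.10 kΩ) loads node A in parallel with R2.
R2 ‖ (R3+R4) = 9.153 kΩ.
So V_A = 42.2 × 0.4681 = 19.75 V.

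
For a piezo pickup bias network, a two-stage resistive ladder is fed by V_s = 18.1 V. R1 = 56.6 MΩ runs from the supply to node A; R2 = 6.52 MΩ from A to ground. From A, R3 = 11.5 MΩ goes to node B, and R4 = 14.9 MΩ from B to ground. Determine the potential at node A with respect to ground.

Looking into the second stage from A: R3 + R4 = 26.40 MΩ appears in parallel with R2.
R2 ‖ (R3+R4) = 5.229 MΩ.
First divider: V_A = V_s · 5.229/(56.6 + 5.229) = 1.531 V.

V_A ≈ 1.53 V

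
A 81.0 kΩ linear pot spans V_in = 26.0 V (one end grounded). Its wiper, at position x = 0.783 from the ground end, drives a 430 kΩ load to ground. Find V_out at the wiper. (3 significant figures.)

The pot divides into 17.58 kΩ above the wiper and 63.42 kΩ below.
Lower segment in parallel with the load: 63.42 ‖ 430 = 55.27 kΩ.
Then V_out = V_in · 55.27/(17.58 + 55.27) = 19.73 V.

V_out ≈ 19.7 V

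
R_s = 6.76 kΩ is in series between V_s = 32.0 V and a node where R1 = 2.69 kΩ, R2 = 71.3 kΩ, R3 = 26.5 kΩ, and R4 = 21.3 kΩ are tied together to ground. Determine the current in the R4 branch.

Parallel bank: R_p = 1/(1/2.69 + 1/71.3 + 1/26.5 + 1/21.3) = 2.126 kΩ.
V_A by voltage divider: V_A = 32.0 × 2.126/(6.76 + 2.126) = 7.655 V.
I(R4) = V_A / R4 = 7.655/21.3 = 0.3594 mA.

I ≈ 0.359 mA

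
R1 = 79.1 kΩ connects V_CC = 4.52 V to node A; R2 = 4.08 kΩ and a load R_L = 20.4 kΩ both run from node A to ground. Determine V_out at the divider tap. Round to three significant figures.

V_out ≈ 0.186 V

R2 ‖ R_L = (4.08 × 20.4)/(4.08 + 20.4) = 3.400 kΩ.
Then V_out = V_CC · R2'/(R1 + R2') = 4.52 × 3.400/82.50 = 0.1863 V.
(Unloaded it would be 0.222 V; the load pulls it down.)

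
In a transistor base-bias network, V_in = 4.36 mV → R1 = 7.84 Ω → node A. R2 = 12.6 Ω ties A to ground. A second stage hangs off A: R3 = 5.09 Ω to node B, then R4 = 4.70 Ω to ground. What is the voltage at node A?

V_A ≈ 1.80 mV

Node A sees R2 in parallel with the series input of stage 2, R3 + R4 = 9.790 Ω.
Effective lower resistance at A: R2 ‖ 9.790 = 5.509 Ω.
V_A = 4.36 × 5.509/(7.84 + 5.509) = 1.799 mV.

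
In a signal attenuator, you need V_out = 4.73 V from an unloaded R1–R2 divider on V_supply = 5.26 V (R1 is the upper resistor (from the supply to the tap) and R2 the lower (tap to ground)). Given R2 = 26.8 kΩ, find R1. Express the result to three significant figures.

V_out/V_supply = R2/(R1+R2) = 0.8992.
Rearranging, R1 = R2·(1−k)/k = 26.8 × 0.1121 = 3.003 kΩ.

R1 ≈ 3.00 kΩ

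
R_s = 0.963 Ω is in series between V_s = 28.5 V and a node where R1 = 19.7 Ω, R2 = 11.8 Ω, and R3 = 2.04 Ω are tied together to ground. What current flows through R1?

I ≈ 0.903 A

Parallel bank: R_p = 1/(1/19.7 + 1/11.8 + 1/2.04) = 1.598 Ω.
Node voltage V_A = V_s · R_p/(R_s + R_p) = 28.5 × 0.6240 = 17.78 V.
Branch current I = V_A/R1 = 17.78/19.7 = 0.9027 A.
(Equivalently: I_total = 11.13 A, then current-divider fraction G_k/ΣG = 0.08113.)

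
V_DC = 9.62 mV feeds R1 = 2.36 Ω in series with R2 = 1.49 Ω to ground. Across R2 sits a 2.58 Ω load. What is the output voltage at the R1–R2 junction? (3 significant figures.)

The load sits in parallel with R2, giving an effective lower resistance R2' = R2·R_L/(R2+R_L) = 0.9445 Ω.
Then V_out = V_DC · R2'/(R1 + R2') = 9.62 × 0.9445/3.305 = 2.750 mV.

V_out ≈ 2.75 mV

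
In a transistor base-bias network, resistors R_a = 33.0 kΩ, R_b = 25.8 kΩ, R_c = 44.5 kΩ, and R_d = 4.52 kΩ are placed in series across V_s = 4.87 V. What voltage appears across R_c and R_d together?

ΣR = 33.0 + 25.8 + 44.5 + 4.52 = 107.8 kΩ.
R_{R_c..R_d} = 44.5 + 4.52 = 49.02 kΩ.
V = V_s · R/ΣR = 4.87 × 0.4546 = 2.214 V.

V ≈ 2.21 V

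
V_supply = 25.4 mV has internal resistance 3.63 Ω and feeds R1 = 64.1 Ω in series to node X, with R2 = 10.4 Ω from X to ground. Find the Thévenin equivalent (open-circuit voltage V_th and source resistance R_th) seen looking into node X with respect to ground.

R1' = 3.63 + 64.1 = 67.73 Ω (source resistance + R1).
With X open, the divider is unloaded: V_th = 25.4 × 10.4/78.13 = 3.381 mV.
Zeroing V_supply shorts the top of R1' to ground, so R_th = R1' ‖ R2 = 9.016 Ω.

V_th ≈ 3.38 mV, R_th ≈ 9.02 Ω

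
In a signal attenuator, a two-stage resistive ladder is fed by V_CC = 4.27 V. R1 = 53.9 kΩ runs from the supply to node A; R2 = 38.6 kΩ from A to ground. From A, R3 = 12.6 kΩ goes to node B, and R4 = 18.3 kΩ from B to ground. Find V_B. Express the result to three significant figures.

Node A sees R2 in parallel with the series input of stage 2, R3 + R4 = 30.90 kΩ.
R2 ‖ (R3+R4) = 17.16 kΩ.
So V_A = 4.27 × 0.2415 = 1.031 V.
Then the unloaded second divider: V_B = V_A × R4/(R3+R4) = 1.031 × 0.5922 = 0.6107 V.

V_B ≈ 0.611 V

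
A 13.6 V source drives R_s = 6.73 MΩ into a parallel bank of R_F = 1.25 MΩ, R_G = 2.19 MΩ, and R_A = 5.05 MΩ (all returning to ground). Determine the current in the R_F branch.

I ≈ 1.01 µA

Parallel bank: R_p = 1/(1/1.25 + 1/2.19 + 1/5.05) = 0.6875 MΩ.
V_A = 13.6 × 0.6875/7.417 = 1.260 V.
I(R_F) = V_A / R_F = 1.260/1.25 = 1.008 µA.
(Check via current divider: I_total = 1.834 µA; share G_k/ΣG = 0.5500 → same result.)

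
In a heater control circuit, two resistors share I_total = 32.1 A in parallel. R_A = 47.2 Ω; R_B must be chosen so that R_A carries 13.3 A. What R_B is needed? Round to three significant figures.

R_B ≈ 33.4 Ω

The fraction through R_A equals R_B/(R_A+R_B).
With f = 0.4143, R_B = R_A · f/(1−f) = 47.2 × 0.7074 = 33.39 Ω.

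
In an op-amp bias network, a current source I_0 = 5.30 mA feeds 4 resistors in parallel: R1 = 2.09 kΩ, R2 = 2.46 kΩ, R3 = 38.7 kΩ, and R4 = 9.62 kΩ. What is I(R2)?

Total conductance ΣG = 1/2.09 + 1/2.46 + 1/38.7 + 1/9.62 = 1.015 (units of 1/kΩ).
By the current-divider rule, I = I_0 · G_k/ΣG = 5.30 × 0.4006 = 2.123 mA.

I ≈ 2.12 mA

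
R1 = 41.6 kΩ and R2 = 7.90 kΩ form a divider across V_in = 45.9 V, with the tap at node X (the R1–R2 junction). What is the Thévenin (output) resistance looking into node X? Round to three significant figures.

Zeroing V_in shorts the top of R1 to ground, so R_th = R1 ‖ R2 = 6.639 kΩ.

R_th ≈ 6.64 kΩ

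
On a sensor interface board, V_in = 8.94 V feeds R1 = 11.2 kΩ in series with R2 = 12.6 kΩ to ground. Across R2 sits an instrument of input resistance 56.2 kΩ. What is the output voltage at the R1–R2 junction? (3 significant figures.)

V_out ≈ 4.28 V

First combine the lower leg with the load: R2 ‖ R_L = 10.29 kΩ.
Then V_out = V_in · R2'/(R1 + R2') = 8.94 × 10.29/21.49 = 4.281 V.
(Unloaded it would be 4.73 V; the load pulls it down.)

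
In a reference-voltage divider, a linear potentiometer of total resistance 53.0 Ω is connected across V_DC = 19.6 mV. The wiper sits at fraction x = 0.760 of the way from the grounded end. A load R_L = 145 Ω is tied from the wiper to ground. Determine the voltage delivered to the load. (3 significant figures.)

V_out ≈ 14.0 mV

Split the track: R_lower = x·R_p = 40.28 Ω, R_upper = (1−x)·R_p = 12.72 Ω.
R_L loads the lower segment: effective lower R = 31.52 Ω.
V_out = 19.6 × 31.52/(12.72 + 31.52) = 13.96 mV.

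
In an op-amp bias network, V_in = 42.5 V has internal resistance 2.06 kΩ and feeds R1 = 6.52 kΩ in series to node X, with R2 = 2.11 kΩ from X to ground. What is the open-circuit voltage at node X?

R1' = 2.06 + 6.52 = 8.580 kΩ (source resistance + R1).
Open-circuit (no load on X): V_th = V_in · R2/(R1' + R2) = 42.5 × 2.11/(8.580 + 2.11) = 8.389 V.

V_th ≈ 8.39 V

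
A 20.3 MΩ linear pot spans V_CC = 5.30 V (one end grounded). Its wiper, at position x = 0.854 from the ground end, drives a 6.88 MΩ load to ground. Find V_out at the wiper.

Split the track: R_lower = x·R_p = 17.34 MΩ, R_upper = (1−x)·R_p = 2.964 MΩ.
Lower segment in parallel with the load: 17.34 ‖ 6.88 = 4.925 MΩ.
V_out = 5.30 × 4.925/(2.964 + 4.925) = 3.309 V.

V_out ≈ 3.31 V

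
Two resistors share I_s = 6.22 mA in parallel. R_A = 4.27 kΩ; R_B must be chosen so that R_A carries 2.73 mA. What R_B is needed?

In a two-way split, I_A/I_s = R_B/(R_A + R_B).
With f = 0.4389, R_B = R_A · f/(1−f) = 4.27 × 0.7822 = 3.340 kΩ.

R_B ≈ 3.34 kΩ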